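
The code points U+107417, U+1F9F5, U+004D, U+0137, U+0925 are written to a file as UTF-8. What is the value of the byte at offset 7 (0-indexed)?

U+107417 → 4-byte form F4 87 90 97 at offsets 0–3.
U+1F9F5 → 4-byte form F0 9F A7 B5 at offsets 4–7.
Offset 7 falls in char 2's range; it's byte 4 of F0 9F A7 B5 = 0xB5.

0xB5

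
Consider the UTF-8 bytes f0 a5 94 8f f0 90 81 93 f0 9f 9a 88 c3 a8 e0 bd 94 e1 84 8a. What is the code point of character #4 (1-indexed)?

U+00E8

Offset 0: leading byte 0xF0 = 11110000 → 4-byte char #1 = F0 A5 94 8F.
Offset 4: leading byte 0xF0 = 11110000 → 4-byte char #2 = F0 90 81 93.
Offset 8: leading byte 0xF0 = 11110000 → 4-byte char #3 = F0 9F 9A 88.
Offset 12: leading byte 0xC3 = 11000011 → 2-byte char #4 = C3 A8.
Leading byte 0xC3 = 11000011 matches 110xxxxx → 2-byte sequence.
Byte 1: 0xC3 = 11000011, payload 00011 (5 bits).
Byte 2: 0xA8 = 10101000 (10xxxxxx ✓), payload 101000.
Concatenate: 00011101000 = 0xE8 (11 bits → U+00E8).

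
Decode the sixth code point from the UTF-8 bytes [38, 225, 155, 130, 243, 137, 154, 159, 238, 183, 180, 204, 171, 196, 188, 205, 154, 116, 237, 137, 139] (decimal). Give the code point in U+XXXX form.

U+013C

Offset 0: leading byte 0x26 = 00100110 → 1-byte char #1 = 26.
Offset 1: leading byte 0xE1 = 11100001 → 3-byte char #2 = E1 9B 82.
Offset 4: leading byte 0xF3 = 11110011 → 4-byte char #3 = F3 89 9A 9F.
Offset 8: leading byte 0xEE = 11101110 → 3-byte char #4 = EE B7 B4.
Offset 11: leading byte 0xCC = 11001100 → 2-byte char #5 = CC AB.
Offset 13: leading byte 0xC4 = 11000100 → 2-byte char #6 = C4 BC.
Leading byte 0xC4 = 11000100 matches 110xxxxx → 2-byte sequence.
Byte 1: 0xC4 = 11000100, payload 00100 (5 bits).
Byte 2: 0xBC = 10111100 (10xxxxxx ✓), payload 111100.
Concatenate: 00100111100 = 0x13C (11 bits → U+013C).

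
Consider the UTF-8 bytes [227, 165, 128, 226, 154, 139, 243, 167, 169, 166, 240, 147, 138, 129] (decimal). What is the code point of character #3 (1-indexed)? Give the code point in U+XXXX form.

U+E7A66

Offset 0: leading byte 0xE3 = 11100011 → 3-byte char #1 = E3 A5 80.
Offset 3: leading byte 0xE2 = 11100010 → 3-byte char #2 = E2 9A 8B.
Offset 6: leading byte 0xF3 = 11110011 → 4-byte char #3 = F3 A7 A9 A6.
Leading byte 0xF3 = 11110011 matches 11110xxx → 4-byte sequence.
Byte 1: 0xF3 = 11110011, payload 011 (3 bits).
Byte 2: 0xA7 = 10100111 (10xxxxxx ✓), payload 100111.
Byte 3: 0xA9 = 10101001 (10xxxxxx ✓), payload 101001.
Byte 4: 0xA6 = 10100110 (10xxxxxx ✓), payload 100110.
Concatenate: 011100111101001100110 = 0xE7A66 (21 bits → U+E7A66).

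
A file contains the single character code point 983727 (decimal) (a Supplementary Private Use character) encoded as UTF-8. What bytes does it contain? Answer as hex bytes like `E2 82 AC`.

F3 B0 8A AF

U+F02AF = 0xF02AF = 983727 decimal. In range U+10000–U+10FFFF → 4-byte form: 11110xxx 10xxxxxx 10xxxxxx 10xxxxxx.
Binary (21 bits): 011110000001010101111.
Split 3+6+6+6: 011 | 110000 | 001010 | 101111.
Byte 1: 11110011 = 0xF3.
Byte 2: 10110000 = 0xB0.
Byte 3: 10001010 = 0x8A.
Byte 4: 10101111 = 0xAF.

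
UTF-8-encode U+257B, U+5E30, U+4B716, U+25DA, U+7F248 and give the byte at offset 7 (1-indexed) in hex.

1-indexed offset 7 is 0-indexed offset 6.
U+257B → 3-byte form E2 95 BB at offsets 0–2.
U+5E30 → 3-byte form E5 B8 B0 at offsets 3–5.
U+4B716 → 4-byte form F1 8B 9C 96 at offsets 6–9.
Offset 6 falls in char 3's range; it's byte 1 of F1 8B 9C 96 = 0xF1.

0xF1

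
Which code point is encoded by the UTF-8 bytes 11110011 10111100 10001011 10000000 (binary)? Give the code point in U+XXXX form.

U+FC2C0

Leading byte 0xF3 = 11110011 matches 11110xxx → 4-byte sequence.
Byte 1: 0xF3 = 11110011, payload 011 (3 bits).
Byte 2: 0xBC = 10111100 (10xxxxxx ✓), payload 111100.
Byte 3: 0x8B = 10001011 (10xxxxxx ✓), payload 001011.
Byte 4: 0x80 = 10000000 (10xxxxxx ✓), payload 000000.
Concatenate: 011111100001011000000 = 0xFC2C0 (21 bits → U+FC2C0).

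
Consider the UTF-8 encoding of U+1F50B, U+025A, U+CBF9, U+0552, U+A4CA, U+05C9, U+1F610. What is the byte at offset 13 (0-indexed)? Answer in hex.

U+1F50B → 4-byte form F0 9F 94 8B at offsets 0–3.
U+025A → 2-byte form C9 9A at offsets 4–5.
U+CBF9 → 3-byte form EC AF B9 at offsets 6–8.
U+0552 → 2-byte form D5 92 at offsets 9–10.
U+A4CA → 3-byte form EA 93 8A at offsets 11–13.
Offset 13 falls in char 5's range; it's byte 3 of EA 93 8A = 0x8A.

0x8A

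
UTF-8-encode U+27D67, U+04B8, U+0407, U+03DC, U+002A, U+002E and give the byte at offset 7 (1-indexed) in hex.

0xD0

1-indexed offset 7 is 0-indexed offset 6.
U+27D67 → 4-byte form F0 A7 B5 A7 at offsets 0–3.
U+04B8 → 2-byte form D2 B8 at offsets 4–5.
U+0407 → 2-byte form D0 87 at offsets 6–7.
Offset 6 falls in char 3's range; it's byte 1 of D0 87 = 0xD0.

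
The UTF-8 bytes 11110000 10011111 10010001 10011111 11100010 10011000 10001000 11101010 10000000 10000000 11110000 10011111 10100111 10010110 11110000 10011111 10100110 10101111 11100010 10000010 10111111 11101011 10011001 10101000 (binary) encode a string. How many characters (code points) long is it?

Byte at offset 0: 0xF0 = 11110000 → 4-byte char (#1). Advance 4.
Byte at offset 4: 0xE2 = 11100010 → 3-byte char (#2). Advance 3.
Byte at offset 7: 0xEA = 11101010 → 3-byte char (#3). Advance 3.
Byte at offset 10: 0xF0 = 11110000 → 4-byte char (#4). Advance 4.
Byte at offset 14: 0xF0 = 11110000 → 4-byte char (#5). Advance 4.
Byte at offset 18: 0xE2 = 11100010 → 3-byte char (#6). Advance 3.
Byte at offset 21: 0xEB = 11101011 → 3-byte char (#7). Advance 3.
Reached end at offset 24 after 7 code points.

7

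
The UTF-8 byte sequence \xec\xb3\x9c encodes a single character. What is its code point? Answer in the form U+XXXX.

Leading byte 0xEC = 11101100 matches 1110xxxx → 3-byte sequence.
Byte 1: 0xEC = 11101100, payload 1100 (4 bits).
Byte 2: 0xB3 = 10110011 (10xxxxxx ✓), payload 110011.
Byte 3: 0x9C = 10011100 (10xxxxxx ✓), payload 011100.
Concatenate: 1100110011011100 = 0xCCDC (16 bits → U+CCDC).

U+CCDC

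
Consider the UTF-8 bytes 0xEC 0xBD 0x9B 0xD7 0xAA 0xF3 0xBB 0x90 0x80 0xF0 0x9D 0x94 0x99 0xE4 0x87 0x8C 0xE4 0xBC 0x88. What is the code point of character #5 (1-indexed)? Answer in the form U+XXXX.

Offset 0: leading byte 0xEC = 11101100 → 3-byte char #1 = EC BD 9B.
Offset 3: leading byte 0xD7 = 11010111 → 2-byte char #2 = D7 AA.
Offset 5: leading byte 0xF3 = 11110011 → 4-byte char #3 = F3 BB 90 80.
Offset 9: leading byte 0xF0 = 11110000 → 4-byte char #4 = F0 9D 94 99.
Offset 13: leading byte 0xE4 = 11100100 → 3-byte char #5 = E4 87 8C.
Leading byte 0xE4 = 11100100 matches 1110xxxx → 3-byte sequence.
Byte 1: 0xE4 = 11100100, payload 0100 (4 bits).
Byte 2: 0x87 = 10000111 (10xxxxxx ✓), payload 000111.
Byte 3: 0x8C = 10001100 (10xxxxxx ✓), payload 001100.
Concatenate: 0100000111001100 = 0x41CC (16 bits → U+41CC).

U+41CC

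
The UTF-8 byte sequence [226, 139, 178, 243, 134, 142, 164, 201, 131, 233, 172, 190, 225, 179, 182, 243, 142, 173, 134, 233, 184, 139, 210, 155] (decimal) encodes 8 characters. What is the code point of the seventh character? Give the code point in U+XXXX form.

Offset 0: leading byte 0xE2 = 11100010 → 3-byte char #1 = E2 8B B2.
Offset 3: leading byte 0xF3 = 11110011 → 4-byte char #2 = F3 86 8E A4.
Offset 7: leading byte 0xC9 = 11001001 → 2-byte char #3 = C9 83.
Offset 9: leading byte 0xE9 = 11101001 → 3-byte char #4 = E9 AC BE.
Offset 12: leading byte 0xE1 = 11100001 → 3-byte char #5 = E1 B3 B6.
Offset 15: leading byte 0xF3 = 11110011 → 4-byte char #6 = F3 8E AD 86.
Offset 19: leading byte 0xE9 = 11101001 → 3-byte char #7 = E9 B8 8B.
Leading byte 0xE9 = 11101001 matches 1110xxxx → 3-byte sequence.
Byte 1: 0xE9 = 11101001, payload 1001 (4 bits).
Byte 2: 0xB8 = 10111000 (10xxxxxx ✓), payload 111000.
Byte 3: 0x8B = 10001011 (10xxxxxx ✓), payload 001011.
Concatenate: 1001111000001011 = 0x9E0B (16 bits → U+9E0B).

U+9E0B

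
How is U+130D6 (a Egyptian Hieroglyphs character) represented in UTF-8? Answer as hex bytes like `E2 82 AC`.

U+130D6 = 0x130D6 = 78038 decimal. In range U+10000–U+10FFFF → 4-byte form: 11110xxx 10xxxxxx 10xxxxxx 10xxxxxx.
Binary (21 bits): 000010011000011010110.
Split 3+6+6+6: 000 | 010011 | 000011 | 010110.
Byte 1: 11110000 = 0xF0.
Byte 2: 10010011 = 0x93.
Byte 3: 10000011 = 0x83.
Byte 4: 10010110 = 0x96.

F0 93 83 96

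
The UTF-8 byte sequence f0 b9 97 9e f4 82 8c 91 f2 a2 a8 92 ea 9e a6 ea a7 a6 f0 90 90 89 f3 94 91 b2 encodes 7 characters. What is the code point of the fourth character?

Offset 0: leading byte 0xF0 = 11110000 → 4-byte char #1 = F0 B9 97 9E.
Offset 4: leading byte 0xF4 = 11110100 → 4-byte char #2 = F4 82 8C 91.
Offset 8: leading byte 0xF2 = 11110010 → 4-byte char #3 = F2 A2 A8 92.
Offset 12: leading byte 0xEA = 11101010 → 3-byte char #4 = EA 9E A6.
Leading byte 0xEA = 11101010 matches 1110xxxx → 3-byte sequence.
Byte 1: 0xEA = 11101010, payload 1010 (4 bits).
Byte 2: 0x9E = 10011110 (10xxxxxx ✓), payload 011110.
Byte 3: 0xA6 = 10100110 (10xxxxxx ✓), payload 100110.
Concatenate: 1010011110100110 = 0xA7A6 (16 bits → U+A7A6).

U+A7A6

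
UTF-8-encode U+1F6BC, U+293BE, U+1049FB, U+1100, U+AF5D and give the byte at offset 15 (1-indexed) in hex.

1-indexed offset 15 is 0-indexed offset 14.
U+1F6BC → 4-byte form F0 9F 9A BC at offsets 0–3.
U+293BE → 4-byte form F0 A9 8E BE at offsets 4–7.
U+1049FB → 4-byte form F4 84 A7 BB at offsets 8–11.
U+1100 → 3-byte form E1 84 80 at offsets 12–14.
Offset 14 falls in char 4's range; it's byte 3 of E1 84 80 = 0x80.

0x80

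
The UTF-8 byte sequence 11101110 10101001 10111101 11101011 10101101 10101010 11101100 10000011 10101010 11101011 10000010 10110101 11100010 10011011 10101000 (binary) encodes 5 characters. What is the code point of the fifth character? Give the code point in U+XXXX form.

U+26E8

Offset 0: leading byte 0xEE = 11101110 → 3-byte char #1 = EE A9 BD.
Offset 3: leading byte 0xEB = 11101011 → 3-byte char #2 = EB AD AA.
Offset 6: leading byte 0xEC = 11101100 → 3-byte char #3 = EC 83 AA.
Offset 9: leading byte 0xEB = 11101011 → 3-byte char #4 = EB 82 B5.
Offset 12: leading byte 0xE2 = 11100010 → 3-byte char #5 = E2 9B A8.
Leading byte 0xE2 = 11100010 matches 1110xxxx → 3-byte sequence.
Byte 1: 0xE2 = 11100010, payload 0010 (4 bits).
Byte 2: 0x9B = 10011011 (10xxxxxx ✓), payload 011011.
Byte 3: 0xA8 = 10101000 (10xxxxxx ✓), payload 101000.
Concatenate: 0010011011101000 = 0x26E8 (16 bits → U+26E8).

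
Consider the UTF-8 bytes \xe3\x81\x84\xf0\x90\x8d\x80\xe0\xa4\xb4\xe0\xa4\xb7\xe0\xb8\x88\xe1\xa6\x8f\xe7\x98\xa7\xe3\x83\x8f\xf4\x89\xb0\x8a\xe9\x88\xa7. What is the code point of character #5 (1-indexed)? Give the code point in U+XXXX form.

U+0E08

Offset 0: leading byte 0xE3 = 11100011 → 3-byte char #1 = E3 81 84.
Offset 3: leading byte 0xF0 = 11110000 → 4-byte char #2 = F0 90 8D 80.
Offset 7: leading byte 0xE0 = 11100000 → 3-byte char #3 = E0 A4 B4.
Offset 10: leading byte 0xE0 = 11100000 → 3-byte char #4 = E0 A4 B7.
Offset 13: leading byte 0xE0 = 11100000 → 3-byte char #5 = E0 B8 88.
Leading byte 0xE0 = 11100000 matches 1110xxxx → 3-byte sequence.
Byte 1: 0xE0 = 11100000, payload 0000 (4 bits).
Byte 2: 0xB8 = 10111000 (10xxxxxx ✓), payload 111000.
Byte 3: 0x88 = 10001000 (10xxxxxx ✓), payload 001000.
Concatenate: 0000111000001000 = 0xE08 (16 bits → U+0E08).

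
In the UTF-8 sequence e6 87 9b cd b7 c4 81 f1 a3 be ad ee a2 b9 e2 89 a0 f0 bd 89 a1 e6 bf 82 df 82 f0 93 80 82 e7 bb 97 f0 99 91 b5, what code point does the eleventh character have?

U+7ED7

Offset 0: leading byte 0xE6 = 11100110 → 3-byte char #1 = E6 87 9B.
Offset 3: leading byte 0xCD = 11001101 → 2-byte char #2 = CD B7.
Offset 5: leading byte 0xC4 = 11000100 → 2-byte char #3 = C4 81.
Offset 7: leading byte 0xF1 = 11110001 → 4-byte char #4 = F1 A3 BE AD.
Offset 11: leading byte 0xEE = 11101110 → 3-byte char #5 = EE A2 B9.
Offset 14: leading byte 0xE2 = 11100010 → 3-byte char #6 = E2 89 A0.
Offset 17: leading byte 0xF0 = 11110000 → 4-byte char #7 = F0 BD 89 A1.
Offset 21: leading byte 0xE6 = 11100110 → 3-byte char #8 = E6 BF 82.
Offset 24: leading byte 0xDF = 11011111 → 2-byte char #9 = DF 82.
Offset 26: leading byte 0xF0 = 11110000 → 4-byte char #10 = F0 93 80 82.
Offset 30: leading byte 0xE7 = 11100111 → 3-byte char #11 = E7 BB 97.
Leading byte 0xE7 = 11100111 matches 1110xxxx → 3-byte sequence.
Byte 1: 0xE7 = 11100111, payload 0111 (4 bits).
Byte 2: 0xBB = 10111011 (10xxxxxx ✓), payload 111011.
Byte 3: 0x97 = 10010111 (10xxxxxx ✓), payload 010111.
Concatenate: 0111111011010111 = 0x7ED7 (16 bits → U+7ED7).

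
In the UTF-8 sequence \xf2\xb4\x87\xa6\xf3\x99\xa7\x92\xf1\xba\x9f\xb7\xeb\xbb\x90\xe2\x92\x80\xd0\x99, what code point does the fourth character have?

Offset 0: leading byte 0xF2 = 11110010 → 4-byte char #1 = F2 B4 87 A6.
Offset 4: leading byte 0xF3 = 11110011 → 4-byte char #2 = F3 99 A7 92.
Offset 8: leading byte 0xF1 = 11110001 → 4-byte char #3 = F1 BA 9F B7.
Offset 12: leading byte 0xEB = 11101011 → 3-byte char #4 = EB BB 90.
Leading byte 0xEB = 11101011 matches 1110xxxx → 3-byte sequence.
Byte 1: 0xEB = 11101011, payload 1011 (4 bits).
Byte 2: 0xBB = 10111011 (10xxxxxx ✓), payload 111011.
Byte 3: 0x90 = 10010000 (10xxxxxx ✓), payload 010000.
Concatenate: 1011111011010000 = 0xBED0 (16 bits → U+BED0).

U+BED0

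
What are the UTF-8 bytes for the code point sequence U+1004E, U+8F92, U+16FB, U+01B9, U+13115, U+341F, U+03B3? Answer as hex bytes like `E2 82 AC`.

F0 90 81 8E E8 BE 92 E1 9B BB C6 B9 F0 93 84 95 E3 90 9F CE B3

U+1004E: 4-byte form → F0 90 81 8E.
U+8F92: 3-byte form → E8 BE 92.
U+16FB: 3-byte form → E1 9B BB.
U+01B9: 2-byte form → C6 B9.
U+13115: 4-byte form → F0 93 84 95.
U+341F: 3-byte form → E3 90 9F.
U+03B3: 2-byte form → CE B3.
Concatenated (21 bytes): F0 90 81 8E E8 BE 92 E1 9B BB C6 B9 F0 93 84 95 E3 90 9F CE B3.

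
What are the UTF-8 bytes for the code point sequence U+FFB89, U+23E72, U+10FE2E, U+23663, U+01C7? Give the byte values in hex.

F3 BF AE 89 F0 A3 B9 B2 F4 8F B8 AE F0 A3 99 A3 C7 87

U+FFB89: 4-byte form → F3 BF AE 89.
U+23E72: 4-byte form → F0 A3 B9 B2.
U+10FE2E: 4-byte form → F4 8F B8 AE.
U+23663: 4-byte form → F0 A3 99 A3.
U+01C7: 2-byte form → C7 87.
Concatenated (18 bytes): F3 BF AE 89 F0 A3 B9 B2 F4 8F B8 AE F0 A3 99 A3 C7 87.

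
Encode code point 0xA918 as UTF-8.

EA A4 98

U+A918 = 0xA918 = 43288 decimal. In range U+0800–U+FFFF → 3-byte form: 1110xxxx 10xxxxxx 10xxxxxx.
Binary (16 bits): 1010100100011000.
Split 4+6+6: 1010 | 100100 | 011000.
Byte 1: 11101010 = 0xEA.
Byte 2: 10100100 = 0xA4.
Byte 3: 10011000 = 0x98.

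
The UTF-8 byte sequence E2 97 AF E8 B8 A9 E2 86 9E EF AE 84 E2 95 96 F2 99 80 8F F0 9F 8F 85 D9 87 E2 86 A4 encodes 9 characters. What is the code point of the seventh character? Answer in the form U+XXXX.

Offset 0: leading byte 0xE2 = 11100010 → 3-byte char #1 = E2 97 AF.
Offset 3: leading byte 0xE8 = 11101000 → 3-byte char #2 = E8 B8 A9.
Offset 6: leading byte 0xE2 = 11100010 → 3-byte char #3 = E2 86 9E.
Offset 9: leading byte 0xEF = 11101111 → 3-byte char #4 = EF AE 84.
Offset 12: leading byte 0xE2 = 11100010 → 3-byte char #5 = E2 95 96.
Offset 15: leading byte 0xF2 = 11110010 → 4-byte char #6 = F2 99 80 8F.
Offset 19: leading byte 0xF0 = 11110000 → 4-byte char #7 = F0 9F 8F 85.
Leading byte 0xF0 = 11110000 matches 11110xxx → 4-byte sequence.
Byte 1: 0xF0 = 11110000, payload 000 (3 bits).
Byte 2: 0x9F = 10011111 (10xxxxxx ✓), payload 011111.
Byte 3: 0x8F = 10001111 (10xxxxxx ✓), payload 001111.
Byte 4: 0x85 = 10000101 (10xxxxxx ✓), payload 000101.
Concatenate: 000011111001111000101 = 0x1F3C5 (21 bits → U+1F3C5).

U+1F3C5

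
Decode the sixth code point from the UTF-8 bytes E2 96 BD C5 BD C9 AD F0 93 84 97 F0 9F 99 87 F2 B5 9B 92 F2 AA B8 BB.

Offset 0: leading byte 0xE2 = 11100010 → 3-byte char #1 = E2 96 BD.
Offset 3: leading byte 0xC5 = 11000101 → 2-byte char #2 = C5 BD.
Offset 5: leading byte 0xC9 = 11001001 → 2-byte char #3 = C9 AD.
Offset 7: leading byte 0xF0 = 11110000 → 4-byte char #4 = F0 93 84 97.
Offset 11: leading byte 0xF0 = 11110000 → 4-byte char #5 = F0 9F 99 87.
Offset 15: leading byte 0xF2 = 11110010 → 4-byte char #6 = F2 B5 9B 92.
Leading byte 0xF2 = 11110010 matches 11110xxx → 4-byte sequence.
Byte 1: 0xF2 = 11110010, payload 010 (3 bits).
Byte 2: 0xB5 = 10110101 (10xxxxxx ✓), payload 110101.
Byte 3: 0x9B = 10011011 (10xxxxxx ✓), payload 011011.
Byte 4: 0x92 = 10010010 (10xxxxxx ✓), payload 010010.
Concatenate: 010110101011011010010 = 0xB56D2 (21 bits → U+B56D2).

U+B56D2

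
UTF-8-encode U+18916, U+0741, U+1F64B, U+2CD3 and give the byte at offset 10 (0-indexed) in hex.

0xE2

U+18916 → 4-byte form F0 98 A4 96 at offsets 0–3.
U+0741 → 2-byte form DD 81 at offsets 4–5.
U+1F64B → 4-byte form F0 9F 99 8B at offsets 6–9.
U+2CD3 → 3-byte form E2 B3 93 at offsets 10–12.
Offset 10 falls in char 4's range; it's byte 1 of E2 B3 93 = 0xE2.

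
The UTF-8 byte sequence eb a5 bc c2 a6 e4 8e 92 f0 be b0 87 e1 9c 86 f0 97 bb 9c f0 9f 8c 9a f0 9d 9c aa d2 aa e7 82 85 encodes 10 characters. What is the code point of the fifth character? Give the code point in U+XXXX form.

Offset 0: leading byte 0xEB = 11101011 → 3-byte char #1 = EB A5 BC.
Offset 3: leading byte 0xC2 = 11000010 → 2-byte char #2 = C2 A6.
Offset 5: leading byte 0xE4 = 11100100 → 3-byte char #3 = E4 8E 92.
Offset 8: leading byte 0xF0 = 11110000 → 4-byte char #4 = F0 BE B0 87.
Offset 12: leading byte 0xE1 = 11100001 → 3-byte char #5 = E1 9C 86.
Leading byte 0xE1 = 11100001 matches 1110xxxx → 3-byte sequence.
Byte 1: 0xE1 = 11100001, payload 0001 (4 bits).
Byte 2: 0x9C = 10011100 (10xxxxxx ✓), payload 011100.
Byte 3: 0x86 = 10000110 (10xxxxxx ✓), payload 000110.
Concatenate: 0001011100000110 = 0x1706 (16 bits → U+1706).

U+1706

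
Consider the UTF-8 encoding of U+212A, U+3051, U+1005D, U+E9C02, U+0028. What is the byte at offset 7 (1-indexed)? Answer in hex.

0xF0

1-indexed offset 7 is 0-indexed offset 6.
U+212A → 3-byte form E2 84 AA at offsets 0–2.
U+3051 → 3-byte form E3 81 91 at offsets 3–5.
U+1005D → 4-byte form F0 90 81 9D at offsets 6–9.
Offset 6 falls in char 3's range; it's byte 1 of F0 90 81 9D = 0xF0.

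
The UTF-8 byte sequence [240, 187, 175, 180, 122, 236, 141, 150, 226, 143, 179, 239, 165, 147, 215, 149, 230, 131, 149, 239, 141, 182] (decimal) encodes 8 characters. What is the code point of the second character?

U+007A

Offset 0: leading byte 0xF0 = 11110000 → 4-byte char #1 = F0 BB AF B4.
Offset 4: leading byte 0x7A = 01111010 → 1-byte char #2 = 7A.
Leading byte 0x7A = 01111010 matches 0xxxxxxx → 1-byte sequence.
Byte 1: 0x7A = 01111010, payload 1111010 (7 bits).
Concatenate: 1111010 = 0x7A (7 bits → U+007A).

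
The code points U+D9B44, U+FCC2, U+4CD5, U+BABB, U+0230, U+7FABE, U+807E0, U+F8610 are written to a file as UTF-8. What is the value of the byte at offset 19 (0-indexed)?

U+D9B44 → 4-byte form F3 99 AD 84 at offsets 0–3.
U+FCC2 → 3-byte form EF B3 82 at offsets 4–6.
U+4CD5 → 3-byte form E4 B3 95 at offsets 7–9.
U+BABB → 3-byte form EB AA BB at offsets 10–12.
U+0230 → 2-byte form C8 B0 at offsets 13–14.
U+7FABE → 4-byte form F1 BF AA BE at offsets 15–18.
U+807E0 → 4-byte form F2 80 9F A0 at offsets 19–22.
Offset 19 falls in char 7's range; it's byte 1 of F2 80 9F A0 = 0xF2.

0xF2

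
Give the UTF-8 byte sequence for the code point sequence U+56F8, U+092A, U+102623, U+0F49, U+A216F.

U+56F8: 3-byte form → E5 9B B8.
U+092A: 3-byte form → E0 A4 AA.
U+102623: 4-byte form → F4 82 98 A3.
U+0F49: 3-byte form → E0 BD 89.
U+A216F: 4-byte form → F2 A2 85 AF.
Concatenated (17 bytes): E5 9B B8 E0 A4 AA F4 82 98 A3 E0 BD 89 F2 A2 85 AF.

E5 9B B8 E0 A4 AA F4 82 98 A3 E0 BD 89 F2 A2 85 AF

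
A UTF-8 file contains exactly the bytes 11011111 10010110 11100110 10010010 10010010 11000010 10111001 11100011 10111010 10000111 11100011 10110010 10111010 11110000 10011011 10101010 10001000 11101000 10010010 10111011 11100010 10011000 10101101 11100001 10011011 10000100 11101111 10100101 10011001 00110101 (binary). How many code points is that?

11

Byte at offset 0: 0xDF = 11011111 → 2-byte char (#1). Advance 2.
Byte at offset 2: 0xE6 = 11100110 → 3-byte char (#2). Advance 3.
Byte at offset 5: 0xC2 = 11000010 → 2-byte char (#3). Advance 2.
Byte at offset 7: 0xE3 = 11100011 → 3-byte char (#4). Advance 3.
Byte at offset 10: 0xE3 = 11100011 → 3-byte char (#5). Advance 3.
Byte at offset 13: 0xF0 = 11110000 → 4-byte char (#6). Advance 4.
Byte at offset 17: 0xE8 = 11101000 → 3-byte char (#7). Advance 3.
Byte at offset 20: 0xE2 = 11100010 → 3-byte char (#8). Advance 3.
Byte at offset 23: 0xE1 = 11100001 → 3-byte char (#9). Advance 3.
Byte at offset 26: 0xEF = 11101111 → 3-byte char (#10). Advance 3.
Byte at offset 29: 0x35 = 00110101 → 1-byte char (#11). Advance 1.
Reached end at offset 30 after 11 code points.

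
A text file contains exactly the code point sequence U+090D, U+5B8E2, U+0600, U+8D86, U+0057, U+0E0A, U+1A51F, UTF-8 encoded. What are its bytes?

E0 A4 8D F1 9B A3 A2 D8 80 E8 B6 86 57 E0 B8 8A F0 9A 94 9F

U+090D: 3-byte form → E0 A4 8D.
U+5B8E2: 4-byte form → F1 9B A3 A2.
U+0600: 2-byte form → D8 80.
U+8D86: 3-byte form → E8 B6 86.
U+0057: 1-byte form → 57.
U+0E0A: 3-byte form → E0 B8 8A.
U+1A51F: 4-byte form → F0 9A 94 9F.
Concatenated (20 bytes): E0 A4 8D F1 9B A3 A2 D8 80 E8 B6 86 57 E0 B8 8A F0 9A 94 9F.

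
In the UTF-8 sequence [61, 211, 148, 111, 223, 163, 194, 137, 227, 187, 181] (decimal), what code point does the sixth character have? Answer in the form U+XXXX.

Offset 0: leading byte 0x3D = 00111101 → 1-byte char #1 = 3D.
Offset 1: leading byte 0xD3 = 11010011 → 2-byte char #2 = D3 94.
Offset 3: leading byte 0x6F = 01101111 → 1-byte char #3 = 6F.
Offset 4: leading byte 0xDF = 11011111 → 2-byte char #4 = DF A3.
Offset 6: leading byte 0xC2 = 11000010 → 2-byte char #5 = C2 89.
Offset 8: leading byte 0xE3 = 11100011 → 3-byte char #6 = E3 BB B5.
Leading byte 0xE3 = 11100011 matches 1110xxxx → 3-byte sequence.
Byte 1: 0xE3 = 11100011, payload 0011 (4 bits).
Byte 2: 0xBB = 10111011 (10xxxxxx ✓), payload 111011.
Byte 3: 0xB5 = 10110101 (10xxxxxx ✓), payload 110101.
Concatenate: 0011111011110101 = 0x3EF5 (16 bits → U+3EF5).

U+3EF5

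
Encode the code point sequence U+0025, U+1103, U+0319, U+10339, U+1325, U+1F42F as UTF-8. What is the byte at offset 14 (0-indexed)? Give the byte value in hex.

0x9F

U+0025 → 1-byte form 25 at offsets 0–0.
U+1103 → 3-byte form E1 84 83 at offsets 1–3.
U+0319 → 2-byte form CC 99 at offsets 4–5.
U+10339 → 4-byte form F0 90 8C B9 at offsets 6–9.
U+1325 → 3-byte form E1 8C A5 at offsets 10–12.
U+1F42F → 4-byte form F0 9F 90 AF at offsets 13–16.
Offset 14 falls in char 6's range; it's byte 2 of F0 9F 90 AF = 0x9F.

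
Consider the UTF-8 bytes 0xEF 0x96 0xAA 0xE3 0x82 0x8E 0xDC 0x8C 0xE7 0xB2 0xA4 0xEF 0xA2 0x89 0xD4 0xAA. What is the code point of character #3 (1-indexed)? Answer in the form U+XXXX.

Offset 0: leading byte 0xEF = 11101111 → 3-byte char #1 = EF 96 AA.
Offset 3: leading byte 0xE3 = 11100011 → 3-byte char #2 = E3 82 8E.
Offset 6: leading byte 0xDC = 11011100 → 2-byte char #3 = DC 8C.
Leading byte 0xDC = 11011100 matches 110xxxxx → 2-byte sequence.
Byte 1: 0xDC = 11011100, payload 11100 (5 bits).
Byte 2: 0x8C = 10001100 (10xxxxxx ✓), payload 001100.
Concatenate: 11100001100 = 0x70C (11 bits → U+070C).

U+070C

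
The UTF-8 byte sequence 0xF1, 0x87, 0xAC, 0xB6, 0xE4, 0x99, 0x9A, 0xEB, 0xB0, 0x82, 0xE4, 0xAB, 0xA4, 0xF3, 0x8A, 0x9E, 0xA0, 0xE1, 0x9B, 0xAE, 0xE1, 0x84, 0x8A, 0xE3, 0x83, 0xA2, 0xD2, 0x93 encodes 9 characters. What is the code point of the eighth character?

U+30E2

Offset 0: leading byte 0xF1 = 11110001 → 4-byte char #1 = F1 87 AC B6.
Offset 4: leading byte 0xE4 = 11100100 → 3-byte char #2 = E4 99 9A.
Offset 7: leading byte 0xEB = 11101011 → 3-byte char #3 = EB B0 82.
Offset 10: leading byte 0xE4 = 11100100 → 3-byte char #4 = E4 AB A4.
Offset 13: leading byte 0xF3 = 11110011 → 4-byte char #5 = F3 8A 9E A0.
Offset 17: leading byte 0xE1 = 11100001 → 3-byte char #6 = E1 9B AE.
Offset 20: leading byte 0xE1 = 11100001 → 3-byte char #7 = E1 84 8A.
Offset 23: leading byte 0xE3 = 11100011 → 3-byte char #8 = E3 83 A2.
Leading byte 0xE3 = 11100011 matches 1110xxxx → 3-byte sequence.
Byte 1: 0xE3 = 11100011, payload 0011 (4 bits).
Byte 2: 0x83 = 10000011 (10xxxxxx ✓), payload 000011.
Byte 3: 0xA2 = 10100010 (10xxxxxx ✓), payload 100010.
Concatenate: 0011000011100010 = 0x30E2 (16 bits → U+30E2).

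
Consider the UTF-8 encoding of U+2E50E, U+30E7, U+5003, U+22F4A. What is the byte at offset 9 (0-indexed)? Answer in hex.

0x83

U+2E50E → 4-byte form F0 AE 94 8E at offsets 0–3.
U+30E7 → 3-byte form E3 83 A7 at offsets 4–6.
U+5003 → 3-byte form E5 80 83 at offsets 7–9.
Offset 9 falls in char 3's range; it's byte 3 of E5 80 83 = 0x83.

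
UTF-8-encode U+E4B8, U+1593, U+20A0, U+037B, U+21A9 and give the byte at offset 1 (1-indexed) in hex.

0xEE

1-indexed offset 1 is 0-indexed offset 0.
U+E4B8 → 3-byte form EE 92 B8 at offsets 0–2.
Offset 0 falls in char 1's range; it's byte 1 of EE 92 B8 = 0xEE.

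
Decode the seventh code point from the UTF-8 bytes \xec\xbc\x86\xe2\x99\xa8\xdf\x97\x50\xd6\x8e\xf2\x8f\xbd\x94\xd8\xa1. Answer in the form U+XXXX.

U+0621

Offset 0: leading byte 0xEC = 11101100 → 3-byte char #1 = EC BC 86.
Offset 3: leading byte 0xE2 = 11100010 → 3-byte char #2 = E2 99 A8.
Offset 6: leading byte 0xDF = 11011111 → 2-byte char #3 = DF 97.
Offset 8: leading byte 0x50 = 01010000 → 1-byte char #4 = 50.
Offset 9: leading byte 0xD6 = 11010110 → 2-byte char #5 = D6 8E.
Offset 11: leading byte 0xF2 = 11110010 → 4-byte char #6 = F2 8F BD 94.
Offset 15: leading byte 0xD8 = 11011000 → 2-byte char #7 = D8 A1.
Leading byte 0xD8 = 11011000 matches 110xxxxx → 2-byte sequence.
Byte 1: 0xD8 = 11011000, payload 11000 (5 bits).
Byte 2: 0xA1 = 10100001 (10xxxxxx ✓), payload 100001.
Concatenate: 11000100001 = 0x621 (11 bits → U+0621).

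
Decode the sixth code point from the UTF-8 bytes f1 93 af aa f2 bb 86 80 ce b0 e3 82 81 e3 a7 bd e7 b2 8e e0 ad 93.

U+7C8E

Offset 0: leading byte 0xF1 = 11110001 → 4-byte char #1 = F1 93 AF AA.
Offset 4: leading byte 0xF2 = 11110010 → 4-byte char #2 = F2 BB 86 80.
Offset 8: leading byte 0xCE = 11001110 → 2-byte char #3 = CE B0.
Offset 10: leading byte 0xE3 = 11100011 → 3-byte char #4 = E3 82 81.
Offset 13: leading byte 0xE3 = 11100011 → 3-byte char #5 = E3 A7 BD.
Offset 16: leading byte 0xE7 = 11100111 → 3-byte char #6 = E7 B2 8E.
Leading byte 0xE7 = 11100111 matches 1110xxxx → 3-byte sequence.
Byte 1: 0xE7 = 11100111, payload 0111 (4 bits).
Byte 2: 0xB2 = 10110010 (10xxxxxx ✓), payload 110010.
Byte 3: 0x8E = 10001110 (10xxxxxx ✓), payload 001110.
Concatenate: 0111110010001110 = 0x7C8E (16 bits → U+7C8E).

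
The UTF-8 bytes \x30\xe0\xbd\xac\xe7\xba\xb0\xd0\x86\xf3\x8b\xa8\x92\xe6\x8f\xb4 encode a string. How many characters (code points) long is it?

Byte at offset 0: 0x30 = 00110000 → 1-byte char (#1). Advance 1.
Byte at offset 1: 0xE0 = 11100000 → 3-byte char (#2). Advance 3.
Byte at offset 4: 0xE7 = 11100111 → 3-byte char (#3). Advance 3.
Byte at offset 7: 0xD0 = 11010000 → 2-byte char (#4). Advance 2.
Byte at offset 9: 0xF3 = 11110011 → 4-byte char (#5). Advance 4.
Byte at offset 13: 0xE6 = 11100110 → 3-byte char (#6). Advance 3.
Reached end at offset 16 after 6 code points.

6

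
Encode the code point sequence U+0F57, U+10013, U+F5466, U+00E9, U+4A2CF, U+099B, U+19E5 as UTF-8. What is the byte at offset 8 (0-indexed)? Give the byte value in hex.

U+0F57 → 3-byte form E0 BD 97 at offsets 0–2.
U+10013 → 4-byte form F0 90 80 93 at offsets 3–6.
U+F5466 → 4-byte form F3 B5 91 A6 at offsets 7–10.
Offset 8 falls in char 3's range; it's byte 2 of F3 B5 91 A6 = 0xB5.

0xB5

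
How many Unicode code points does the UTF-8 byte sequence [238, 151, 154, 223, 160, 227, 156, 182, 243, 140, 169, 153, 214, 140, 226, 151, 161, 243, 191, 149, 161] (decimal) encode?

7

Byte at offset 0: 0xEE = 11101110 → 3-byte char (#1). Advance 3.
Byte at offset 3: 0xDF = 11011111 → 2-byte char (#2). Advance 2.
Byte at offset 5: 0xE3 = 11100011 → 3-byte char (#3). Advance 3.
Byte at offset 8: 0xF3 = 11110011 → 4-byte char (#4). Advance 4.
Byte at offset 12: 0xD6 = 11010110 → 2-byte char (#5). Advance 2.
Byte at offset 14: 0xE2 = 11100010 → 3-byte char (#6). Advance 3.
Byte at offset 17: 0xF3 = 11110011 → 4-byte char (#7). Advance 4.
Reached end at offset 21 after 7 code points.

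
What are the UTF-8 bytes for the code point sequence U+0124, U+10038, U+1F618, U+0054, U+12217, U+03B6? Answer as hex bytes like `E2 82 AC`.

U+0124: 2-byte form → C4 A4.
U+10038: 4-byte form → F0 90 80 B8.
U+1F618: 4-byte form → F0 9F 98 98.
U+0054: 1-byte form → 54.
U+12217: 4-byte form → F0 92 88 97.
U+03B6: 2-byte form → CE B6.
Concatenated (17 bytes): C4 A4 F0 90 80 B8 F0 9F 98 98 54 F0 92 88 97 CE B6.

C4 A4 F0 90 80 B8 F0 9F 98 98 54 F0 92 88 97 CE B6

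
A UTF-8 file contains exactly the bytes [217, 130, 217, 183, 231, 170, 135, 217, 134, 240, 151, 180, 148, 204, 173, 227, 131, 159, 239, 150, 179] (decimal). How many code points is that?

8

Byte at offset 0: 0xD9 = 11011001 → 2-byte char (#1). Advance 2.
Byte at offset 2: 0xD9 = 11011001 → 2-byte char (#2). Advance 2.
Byte at offset 4: 0xE7 = 11100111 → 3-byte char (#3). Advance 3.
Byte at offset 7: 0xD9 = 11011001 → 2-byte char (#4). Advance 2.
Byte at offset 9: 0xF0 = 11110000 → 4-byte char (#5). Advance 4.
Byte at offset 13: 0xCC = 11001100 → 2-byte char (#6). Advance 2.
Byte at offset 15: 0xE3 = 11100011 → 3-byte char (#7). Advance 3.
Byte at offset 18: 0xEF = 11101111 → 3-byte char (#8). Advance 3.
Reached end at offset 21 after 8 code points.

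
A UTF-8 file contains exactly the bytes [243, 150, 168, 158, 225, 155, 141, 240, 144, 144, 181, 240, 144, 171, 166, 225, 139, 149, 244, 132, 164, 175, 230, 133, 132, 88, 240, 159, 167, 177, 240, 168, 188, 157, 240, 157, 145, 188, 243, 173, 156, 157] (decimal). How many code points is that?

12

Byte at offset 0: 0xF3 = 11110011 → 4-byte char (#1). Advance 4.
Byte at offset 4: 0xE1 = 11100001 → 3-byte char (#2). Advance 3.
Byte at offset 7: 0xF0 = 11110000 → 4-byte char (#3). Advance 4.
Byte at offset 11: 0xF0 = 11110000 → 4-byte char (#4). Advance 4.
Byte at offset 15: 0xE1 = 11100001 → 3-byte char (#5). Advance 3.
Byte at offset 18: 0xF4 = 11110100 → 4-byte char (#6). Advance 4.
Byte at offset 22: 0xE6 = 11100110 → 3-byte char (#7). Advance 3.
Byte at offset 25: 0x58 = 01011000 → 1-byte char (#8). Advance 1.
Byte at offset 26: 0xF0 = 11110000 → 4-byte char (#9). Advance 4.
Byte at offset 30: 0xF0 = 11110000 → 4-byte char (#10). Advance 4.
Byte at offset 34: 0xF0 = 11110000 → 4-byte char (#11). Advance 4.
Byte at offset 38: 0xF3 = 11110011 → 4-byte char (#12). Advance 4.
Reached end at offset 42 after 12 code points.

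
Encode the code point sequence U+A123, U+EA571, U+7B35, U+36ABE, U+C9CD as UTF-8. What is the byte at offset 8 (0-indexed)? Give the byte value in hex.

U+A123 → 3-byte form EA 84 A3 at offsets 0–2.
U+EA571 → 4-byte form F3 AA 95 B1 at offsets 3–6.
U+7B35 → 3-byte form E7 AC B5 at offsets 7–9.
Offset 8 falls in char 3's range; it's byte 2 of E7 AC B5 = 0xAC.

0xAC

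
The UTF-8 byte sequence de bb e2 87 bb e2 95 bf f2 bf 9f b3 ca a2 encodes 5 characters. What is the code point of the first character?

Offset 0: leading byte 0xDE = 11011110 → 2-byte char #1 = DE BB.
Leading byte 0xDE = 11011110 matches 110xxxxx → 2-byte sequence.
Byte 1: 0xDE = 11011110, payload 11110 (5 bits).
Byte 2: 0xBB = 10111011 (10xxxxxx ✓), payload 111011.
Concatenate: 11110111011 = 0x7BB (11 bits → U+07BB).

U+07BB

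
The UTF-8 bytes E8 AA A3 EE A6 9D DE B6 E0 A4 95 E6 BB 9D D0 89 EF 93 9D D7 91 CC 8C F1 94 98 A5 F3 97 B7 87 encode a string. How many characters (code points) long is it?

11

Byte at offset 0: 0xE8 = 11101000 → 3-byte char (#1). Advance 3.
Byte at offset 3: 0xEE = 11101110 → 3-byte char (#2). Advance 3.
Byte at offset 6: 0xDE = 11011110 → 2-byte char (#3). Advance 2.
Byte at offset 8: 0xE0 = 11100000 → 3-byte char (#4). Advance 3.
Byte at offset 11: 0xE6 = 11100110 → 3-byte char (#5). Advance 3.
Byte at offset 14: 0xD0 = 11010000 → 2-byte char (#6). Advance 2.
Byte at offset 16: 0xEF = 11101111 → 3-byte char (#7). Advance 3.
Byte at offset 19: 0xD7 = 11010111 → 2-byte char (#8). Advance 2.
Byte at offset 21: 0xCC = 11001100 → 2-byte char (#9). Advance 2.
Byte at offset 23: 0xF1 = 11110001 → 4-byte char (#10). Advance 4.
Byte at offset 27: 0xF3 = 11110011 → 4-byte char (#11). Advance 4.
Reached end at offset 31 after 11 code points.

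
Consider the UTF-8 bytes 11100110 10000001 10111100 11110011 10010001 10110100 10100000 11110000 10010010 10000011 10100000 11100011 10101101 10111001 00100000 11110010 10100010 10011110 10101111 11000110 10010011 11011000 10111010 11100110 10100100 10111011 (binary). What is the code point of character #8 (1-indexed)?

Offset 0: leading byte 0xE6 = 11100110 → 3-byte char #1 = E6 81 BC.
Offset 3: leading byte 0xF3 = 11110011 → 4-byte char #2 = F3 91 B4 A0.
Offset 7: leading byte 0xF0 = 11110000 → 4-byte char #3 = F0 92 83 A0.
Offset 11: leading byte 0xE3 = 11100011 → 3-byte char #4 = E3 AD B9.
Offset 14: leading byte 0x20 = 00100000 → 1-byte char #5 = 20.
Offset 15: leading byte 0xF2 = 11110010 → 4-byte char #6 = F2 A2 9E AF.
Offset 19: leading byte 0xC6 = 11000110 → 2-byte char #7 = C6 93.
Offset 21: leading byte 0xD8 = 11011000 → 2-byte char #8 = D8 BA.
Leading byte 0xD8 = 11011000 matches 110xxxxx → 2-byte sequence.
Byte 1: 0xD8 = 11011000, payload 11000 (5 bits).
Byte 2: 0xBA = 10111010 (10xxxxxx ✓), payload 111010.
Concatenate: 11000111010 = 0x63A (11 bits → U+063A).

U+063A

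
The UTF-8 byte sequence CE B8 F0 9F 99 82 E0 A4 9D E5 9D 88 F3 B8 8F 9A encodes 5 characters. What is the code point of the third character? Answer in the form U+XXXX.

Offset 0: leading byte 0xCE = 11001110 → 2-byte char #1 = CE B8.
Offset 2: leading byte 0xF0 = 11110000 → 4-byte char #2 = F0 9F 99 82.
Offset 6: leading byte 0xE0 = 11100000 → 3-byte char #3 = E0 A4 9D.
Leading byte 0xE0 = 11100000 matches 1110xxxx → 3-byte sequence.
Byte 1: 0xE0 = 11100000, payload 0000 (4 bits).
Byte 2: 0xA4 = 10100100 (10xxxxxx ✓), payload 100100.
Byte 3: 0x9D = 10011101 (10xxxxxx ✓), payload 011101.
Concatenate: 0000100100011101 = 0x91D (16 bits → U+091D).

U+091D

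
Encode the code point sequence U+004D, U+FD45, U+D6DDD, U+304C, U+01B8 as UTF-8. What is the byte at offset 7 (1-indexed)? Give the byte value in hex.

0xB7

1-indexed offset 7 is 0-indexed offset 6.
U+004D → 1-byte form 4D at offsets 0–0.
U+FD45 → 3-byte form EF B5 85 at offsets 1–3.
U+D6DDD → 4-byte form F3 96 B7 9D at offsets 4–7.
Offset 6 falls in char 3's range; it's byte 3 of F3 96 B7 9D = 0xB7.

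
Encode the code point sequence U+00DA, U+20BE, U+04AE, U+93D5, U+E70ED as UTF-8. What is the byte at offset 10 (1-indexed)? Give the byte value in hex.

1-indexed offset 10 is 0-indexed offset 9.
U+00DA → 2-byte form C3 9A at offsets 0–1.
U+20BE → 3-byte form E2 82 BE at offsets 2–4.
U+04AE → 2-byte form D2 AE at offsets 5–6.
U+93D5 → 3-byte form E9 8F 95 at offsets 7–9.
Offset 9 falls in char 4's range; it's byte 3 of E9 8F 95 = 0x95.

0x95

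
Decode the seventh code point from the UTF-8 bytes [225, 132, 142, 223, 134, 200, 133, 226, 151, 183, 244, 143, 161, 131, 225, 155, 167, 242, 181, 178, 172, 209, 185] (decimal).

U+B5CAC

Offset 0: leading byte 0xE1 = 11100001 → 3-byte char #1 = E1 84 8E.
Offset 3: leading byte 0xDF = 11011111 → 2-byte char #2 = DF 86.
Offset 5: leading byte 0xC8 = 11001000 → 2-byte char #3 = C8 85.
Offset 7: leading byte 0xE2 = 11100010 → 3-byte char #4 = E2 97 B7.
Offset 10: leading byte 0xF4 = 11110100 → 4-byte char #5 = F4 8F A1 83.
Offset 14: leading byte 0xE1 = 11100001 → 3-byte char #6 = E1 9B A7.
Offset 17: leading byte 0xF2 = 11110010 → 4-byte char #7 = F2 B5 B2 AC.
Leading byte 0xF2 = 11110010 matches 11110xxx → 4-byte sequence.
Byte 1: 0xF2 = 11110010, payload 010 (3 bits).
Byte 2: 0xB5 = 10110101 (10xxxxxx ✓), payload 110101.
Byte 3: 0xB2 = 10110010 (10xxxxxx ✓), payload 110010.
Byte 4: 0xAC = 10101100 (10xxxxxx ✓), payload 101100.
Concatenate: 010110101110010101100 = 0xB5CAC (21 bits → U+B5CAC).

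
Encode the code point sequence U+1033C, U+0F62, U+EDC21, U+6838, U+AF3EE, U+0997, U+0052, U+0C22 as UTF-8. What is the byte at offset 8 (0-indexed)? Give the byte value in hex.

U+1033C → 4-byte form F0 90 8C BC at offsets 0–3.
U+0F62 → 3-byte form E0 BD A2 at offsets 4–6.
U+EDC21 → 4-byte form F3 AD B0 A1 at offsets 7–10.
Offset 8 falls in char 3's range; it's byte 2 of F3 AD B0 A1 = 0xAD.

0xAD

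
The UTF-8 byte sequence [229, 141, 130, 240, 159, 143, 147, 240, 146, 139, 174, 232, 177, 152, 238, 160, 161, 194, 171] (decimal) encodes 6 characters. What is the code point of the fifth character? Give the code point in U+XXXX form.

U+E821

Offset 0: leading byte 0xE5 = 11100101 → 3-byte char #1 = E5 8D 82.
Offset 3: leading byte 0xF0 = 11110000 → 4-byte char #2 = F0 9F 8F 93.
Offset 7: leading byte 0xF0 = 11110000 → 4-byte char #3 = F0 92 8B AE.
Offset 11: leading byte 0xE8 = 11101000 → 3-byte char #4 = E8 B1 98.
Offset 14: leading byte 0xEE = 11101110 → 3-byte char #5 = EE A0 A1.
Leading byte 0xEE = 11101110 matches 1110xxxx → 3-byte sequence.
Byte 1: 0xEE = 11101110, payload 1110 (4 bits).
Byte 2: 0xA0 = 10100000 (10xxxxxx ✓), payload 100000.
Byte 3: 0xA1 = 10100001 (10xxxxxx ✓), payload 100001.
Concatenate: 1110100000100001 = 0xE821 (16 bits → U+E821).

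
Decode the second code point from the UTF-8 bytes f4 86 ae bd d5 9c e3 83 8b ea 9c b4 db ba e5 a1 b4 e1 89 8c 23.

Offset 0: leading byte 0xF4 = 11110100 → 4-byte char #1 = F4 86 AE BD.
Offset 4: leading byte 0xD5 = 11010101 → 2-byte char #2 = D5 9C.
Leading byte 0xD5 = 11010101 matches 110xxxxx → 2-byte sequence.
Byte 1: 0xD5 = 11010101, payload 10101 (5 bits).
Byte 2: 0x9C = 10011100 (10xxxxxx ✓), payload 011100.
Concatenate: 10101011100 = 0x55C (11 bits → U+055C).

U+055C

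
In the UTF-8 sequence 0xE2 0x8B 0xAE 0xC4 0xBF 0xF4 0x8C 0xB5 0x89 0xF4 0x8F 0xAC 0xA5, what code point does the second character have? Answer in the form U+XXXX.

Offset 0: leading byte 0xE2 = 11100010 → 3-byte char #1 = E2 8B AE.
Offset 3: leading byte 0xC4 = 11000100 → 2-byte char #2 = C4 BF.
Leading byte 0xC4 = 11000100 matches 110xxxxx → 2-byte sequence.
Byte 1: 0xC4 = 11000100, payload 00100 (5 bits).
Byte 2: 0xBF = 10111111 (10xxxxxx ✓), payload 111111.
Concatenate: 00100111111 = 0x13F (11 bits → U+013F).

U+013F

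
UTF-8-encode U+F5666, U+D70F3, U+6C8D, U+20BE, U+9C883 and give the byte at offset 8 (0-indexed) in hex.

0xE6

U+F5666 → 4-byte form F3 B5 99 A6 at offsets 0–3.
U+D70F3 → 4-byte form F3 97 83 B3 at offsets 4–7.
U+6C8D → 3-byte form E6 B2 8D at offsets 8–10.
Offset 8 falls in char 3's range; it's byte 1 of E6 B2 8D = 0xE6.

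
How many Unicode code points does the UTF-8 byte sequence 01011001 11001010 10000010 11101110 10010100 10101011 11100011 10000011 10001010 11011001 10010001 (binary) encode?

5

Byte at offset 0: 0x59 = 01011001 → 1-byte char (#1). Advance 1.
Byte at offset 1: 0xCA = 11001010 → 2-byte char (#2). Advance 2.
Byte at offset 3: 0xEE = 11101110 → 3-byte char (#3). Advance 3.
Byte at offset 6: 0xE3 = 11100011 → 3-byte char (#4). Advance 3.
Byte at offset 9: 0xD9 = 11011001 → 2-byte char (#5). Advance 2.
Reached end at offset 11 after 5 code points.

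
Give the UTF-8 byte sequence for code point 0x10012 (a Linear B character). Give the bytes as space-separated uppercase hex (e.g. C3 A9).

U+10012 = 0x10012 = 65554 decimal. In range U+10000–U+10FFFF → 4-byte form: 11110xxx 10xxxxxx 10xxxxxx 10xxxxxx.
Binary (21 bits): 000010000000000010010.
Split 3+6+6+6: 000 | 010000 | 000000 | 010010.
Byte 1: 11110000 = 0xF0.
Byte 2: 10010000 = 0x90.
Byte 3: 10000000 = 0x80.
Byte 4: 10010010 = 0x92.

F0 90 80 92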